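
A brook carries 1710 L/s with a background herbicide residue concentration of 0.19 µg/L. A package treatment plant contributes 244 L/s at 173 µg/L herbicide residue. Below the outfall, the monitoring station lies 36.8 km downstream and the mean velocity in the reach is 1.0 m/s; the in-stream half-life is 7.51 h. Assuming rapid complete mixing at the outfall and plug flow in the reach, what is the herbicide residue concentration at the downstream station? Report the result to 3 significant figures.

After mixing, C = (1710·0.1900 + 244.0·173.0) / 1954 = 42540/1954 = 21.77 µg/L.
Travel time t = 36.8·1000 / 1.0 = 36800 s = 10.22 h.
Half-life 7.51 h → k = ln 2 / 7.51 = 0.09230 h⁻¹ = 2.215 d⁻¹.
Applying C = C₀e^(−kt): 21.77 × 0.3893 = 8.474 µg/L.

8.47 µg/L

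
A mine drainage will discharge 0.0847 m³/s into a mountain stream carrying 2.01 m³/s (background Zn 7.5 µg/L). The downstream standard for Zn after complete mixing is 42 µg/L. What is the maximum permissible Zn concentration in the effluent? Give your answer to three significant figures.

At the limit, (Qr·Cr + Qe·Cₑ)/(Qr + Qe) = 42:
Cₑ = (2.095·42 − 2.010·7.500) / 0.08470 = 860.7 µg/L.

861 µg/L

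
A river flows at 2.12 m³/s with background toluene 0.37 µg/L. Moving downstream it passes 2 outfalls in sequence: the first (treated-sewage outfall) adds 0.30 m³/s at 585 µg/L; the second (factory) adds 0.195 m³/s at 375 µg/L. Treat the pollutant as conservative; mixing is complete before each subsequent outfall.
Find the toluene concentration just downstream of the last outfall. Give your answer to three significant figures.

95.4 µg/L

Outfall 1: combined Q = 2.420 m³/s; C = (2.120·0.3700 + 0.3000·585.0)/2.420 = 72.84 µg/L.
Outfall 2: combined Q = 2.615 m³/s; C = (2.420·72.84 + 0.1950·375.0)/2.615 = 95.38 µg/L.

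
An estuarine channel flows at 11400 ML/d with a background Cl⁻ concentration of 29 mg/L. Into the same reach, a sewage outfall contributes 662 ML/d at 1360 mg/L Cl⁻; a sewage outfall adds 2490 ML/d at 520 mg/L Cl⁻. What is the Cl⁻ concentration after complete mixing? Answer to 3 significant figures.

After mixing, C = (11400·29.00 + 662.0·1360 + 2490·520.0) / 14550 = 2526000/14550 = 173.6 mg/L.

174 mg/L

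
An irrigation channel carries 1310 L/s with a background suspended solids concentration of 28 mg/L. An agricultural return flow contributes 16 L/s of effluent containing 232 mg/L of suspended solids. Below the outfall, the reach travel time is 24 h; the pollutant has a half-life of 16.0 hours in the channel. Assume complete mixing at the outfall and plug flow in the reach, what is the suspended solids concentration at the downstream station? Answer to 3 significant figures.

Flow-weighted average: C = (1310·28.00 + 16.00·232.0) / 1326 = 40390/1326 = 30.46 mg/L.
Half-life 16.0 h → k = ln 2 / 16.0 = 0.04332 h⁻¹ = 1.040 d⁻¹.
First-order decay: C = 30.46·exp(−k·t) = 30.46·0.3536 = 10.77 mg/L.

10.8 mg/L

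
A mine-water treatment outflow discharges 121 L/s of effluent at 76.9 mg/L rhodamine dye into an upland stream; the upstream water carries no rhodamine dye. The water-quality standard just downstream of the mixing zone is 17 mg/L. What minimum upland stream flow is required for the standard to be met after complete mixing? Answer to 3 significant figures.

Set C_mix = 17: (Q·0 + 121.0·76.90) / (Q + 121.0) = 17
→ Q = 121.0·(76.90 − 17)/(17 − 0) = 426.3 L/s.

426 L/s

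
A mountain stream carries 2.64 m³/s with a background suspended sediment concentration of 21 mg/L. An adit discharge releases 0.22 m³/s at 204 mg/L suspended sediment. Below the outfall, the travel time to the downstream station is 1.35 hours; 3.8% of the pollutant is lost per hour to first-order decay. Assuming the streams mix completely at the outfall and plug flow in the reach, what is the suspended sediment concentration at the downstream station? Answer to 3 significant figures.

Conservation of mass: C = (2.640·21.00 + 0.2200·204.0) / 2.860 = 100.3/2.860 = 35.08 mg/L.
3.8%/h lost → k = −ln(1 − 0.038) = 0.03874 h⁻¹.
First-order decay: C = 35.08·exp(−k·t) = 35.08·0.9490 = 33.29 mg/L.

33.3 mg/L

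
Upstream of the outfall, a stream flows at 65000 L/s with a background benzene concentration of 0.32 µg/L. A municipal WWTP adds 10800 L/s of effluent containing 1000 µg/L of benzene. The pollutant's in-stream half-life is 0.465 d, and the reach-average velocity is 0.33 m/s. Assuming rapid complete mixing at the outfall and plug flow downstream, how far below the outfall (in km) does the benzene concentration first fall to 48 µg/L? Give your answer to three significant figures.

Flow-weighted average: C = (65000·0.3200 + 10800·1000) / 75800 = 10820000/75800 = 142.8 µg/L.
Half-life 0.465 d → k = ln 2 / 0.465 = 1.491 d⁻¹.
Set 142.8·exp(−k·t) = 48 → t = ln(142.8/48)/k = 63170 s = 17.55 h.
Distance = v·t = 0.33·63170 = 20850 m = 20.85 km.

20.8 km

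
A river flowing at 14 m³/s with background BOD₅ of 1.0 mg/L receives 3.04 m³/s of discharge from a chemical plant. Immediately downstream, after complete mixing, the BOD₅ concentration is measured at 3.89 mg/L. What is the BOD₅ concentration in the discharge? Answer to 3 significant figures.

Mass balance: 14.00·1.000 + 3.040·Cₑ = 17.04·3.890
→ Cₑ = (17.04·3.890 − 14.00·1.000) / 3.040 = 17.20 mg/L.

17.2 mg/L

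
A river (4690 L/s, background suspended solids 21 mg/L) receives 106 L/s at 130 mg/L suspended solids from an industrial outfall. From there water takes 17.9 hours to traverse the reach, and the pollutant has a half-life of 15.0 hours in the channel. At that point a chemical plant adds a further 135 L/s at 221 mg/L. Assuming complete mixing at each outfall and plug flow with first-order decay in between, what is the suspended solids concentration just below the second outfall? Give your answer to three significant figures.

Flow-weighted average: C = (4690·21.00 + 106.0·130.0) / 4796 = 112300/4796 = 23.41 mg/L; combined flow 4796 L/s.
Half-life 15.0 h → k = ln 2 / 15.0 = 0.04621 h⁻¹ = 1.109 d⁻¹.
After decay, C = 23.41 × e^(−kt) = 23.41 × 0.4373 = 10.24 mg/L.
At the second outfall, C = (4796·10.24 + 135.0·221.0) / (4796 + 135.0) = 16.01 mg/L.

16.0 mg/L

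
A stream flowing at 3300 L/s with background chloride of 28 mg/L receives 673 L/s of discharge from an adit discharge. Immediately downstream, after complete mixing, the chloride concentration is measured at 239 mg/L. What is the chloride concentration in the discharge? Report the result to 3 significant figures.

Mass balance: 3300·28.00 + 673.0·Cₑ = 3973·239.0
→ Cₑ = (3973·239.0 − 3300·28.00) / 673.0 = 1274 mg/L.

1270 mg/L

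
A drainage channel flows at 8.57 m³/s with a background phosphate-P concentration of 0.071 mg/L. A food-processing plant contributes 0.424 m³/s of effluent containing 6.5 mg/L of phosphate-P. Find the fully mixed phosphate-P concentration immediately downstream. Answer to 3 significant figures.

0.374 mg/L

After mixing, C = (8.570·0.07100 + 0.4240·6.500) / 8.994 = 3.364/8.994 = 0.3741 mg/L.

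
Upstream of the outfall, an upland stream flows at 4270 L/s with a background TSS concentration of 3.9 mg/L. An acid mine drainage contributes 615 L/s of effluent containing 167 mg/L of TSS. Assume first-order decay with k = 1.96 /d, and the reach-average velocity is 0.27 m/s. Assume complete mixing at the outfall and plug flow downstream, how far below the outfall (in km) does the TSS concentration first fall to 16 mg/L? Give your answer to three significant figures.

5.04 km

Mass balance: C = (4270·3.900 + 615.0·167.0) / 4885 = 119400/4885 = 24.43 mg/L.
Set 24.43·exp(−k·t) = 16 → t = ln(24.43/16)/k = 18660 s = 5.184 h.
Distance = v·t = 0.27·18660 = 5039 m = 5.039 km.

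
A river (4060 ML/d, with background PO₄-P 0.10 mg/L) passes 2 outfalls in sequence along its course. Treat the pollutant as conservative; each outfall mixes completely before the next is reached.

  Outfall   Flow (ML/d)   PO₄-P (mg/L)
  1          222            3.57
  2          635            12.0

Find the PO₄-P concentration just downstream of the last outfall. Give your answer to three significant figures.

Outfall 1: combined Q = 4282 ML/d; C = (4060·0.1000 + 222.0·3.570)/4282 = 0.2799 mg/L.
Outfall 2: combined Q = 4917 ML/d; C = (4282·0.2799 + 635.0·12.00)/4917 = 1.793 mg/L.

1.79 mg/L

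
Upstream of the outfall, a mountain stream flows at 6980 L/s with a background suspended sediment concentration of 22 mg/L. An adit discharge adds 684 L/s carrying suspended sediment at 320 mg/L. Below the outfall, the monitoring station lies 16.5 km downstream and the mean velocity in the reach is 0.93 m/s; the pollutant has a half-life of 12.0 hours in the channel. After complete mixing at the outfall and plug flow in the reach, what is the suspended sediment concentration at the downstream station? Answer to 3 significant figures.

Mass balance: C = (6980·22.00 + 684.0·320.0) / 7664 = 372400/7664 = 48.60 mg/L.
Travel time t = 16.5·1000 / 0.93 = 17740 s = 4.928 h.
Half-life 12.0 h → k = ln 2 / 12.0 = 0.05776 h⁻¹ = 1.386 d⁻¹.
First-order decay: C = 48.60·exp(−k·t) = 48.60·0.7523 = 36.56 mg/L.

36.6 mg/L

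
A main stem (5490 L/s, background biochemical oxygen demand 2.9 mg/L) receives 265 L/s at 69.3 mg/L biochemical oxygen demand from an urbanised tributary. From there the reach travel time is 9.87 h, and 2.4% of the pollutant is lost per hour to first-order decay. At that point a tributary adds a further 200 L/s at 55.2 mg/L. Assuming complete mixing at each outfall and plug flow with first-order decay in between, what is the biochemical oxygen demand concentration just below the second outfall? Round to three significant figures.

6.38 mg/L

Flow-weighted average: C = (5490·2.900 + 265.0·69.30) / 5755 = 34290/5755 = 5.958 mg/L; combined flow 5755 L/s.
2.4%/h lost → k = −ln(1 − 0.024) = 0.02429 h⁻¹.
First-order decay: C = 5.958·exp(−k·t) = 5.958·0.7868 = 4.687 mg/L.
At the second outfall, C = (5755·4.687 + 200.0·55.20) / (5755 + 200.0) = 6.384 mg/L.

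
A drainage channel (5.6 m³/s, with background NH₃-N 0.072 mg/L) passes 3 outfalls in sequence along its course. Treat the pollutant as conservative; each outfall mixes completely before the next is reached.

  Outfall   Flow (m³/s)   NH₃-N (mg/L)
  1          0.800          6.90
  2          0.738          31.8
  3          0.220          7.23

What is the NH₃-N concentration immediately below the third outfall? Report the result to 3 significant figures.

After outfall 1: Q = 5.600 + 0.8000 = 6.400 m³/s; C = (5.600·0.07200 + 0.8000·6.900)/6.400 = 0.9255 mg/L.
After outfall 2: Q = 6.400 + 0.7380 = 7.138 m³/s; C = (6.400·0.9255 + 0.7380·31.80)/7.138 = 4.118 mg/L.
After outfall 3: Q = 7.138 + 0.2200 = 7.358 m³/s; C = (7.138·4.118 + 0.2200·7.230)/7.358 = 4.211 mg/L.

4.21 mg/L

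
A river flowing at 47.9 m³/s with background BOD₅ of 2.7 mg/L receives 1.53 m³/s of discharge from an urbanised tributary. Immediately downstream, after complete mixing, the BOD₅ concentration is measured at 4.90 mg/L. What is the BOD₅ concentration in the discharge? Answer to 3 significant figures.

Mass balance: 47.90·2.700 + 1.530·Cₑ = 49.43·4.900
→ Cₑ = (49.43·4.900 − 47.90·2.700) / 1.530 = 73.78 mg/L.

73.8 mg/L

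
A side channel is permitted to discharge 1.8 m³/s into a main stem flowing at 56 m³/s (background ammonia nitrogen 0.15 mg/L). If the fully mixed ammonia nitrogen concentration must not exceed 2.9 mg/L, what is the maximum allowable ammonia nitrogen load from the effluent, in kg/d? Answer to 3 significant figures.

Mass balance at the limit: 56.00·0.1500 + 1.800·Cₑ = 57.80·2.9 → Cₑ = 88.46 mg/L.
Load = 1.800 m³/s × 88.46 g/m³ × 86 400 s/d = 13760 kg/d.

13800 kg/d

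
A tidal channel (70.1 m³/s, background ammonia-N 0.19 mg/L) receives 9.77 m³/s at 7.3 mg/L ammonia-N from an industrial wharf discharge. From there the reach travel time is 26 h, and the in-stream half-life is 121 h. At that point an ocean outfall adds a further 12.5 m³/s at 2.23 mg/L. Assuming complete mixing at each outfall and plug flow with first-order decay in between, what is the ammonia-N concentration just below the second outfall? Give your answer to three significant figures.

1.09 mg/L

Conservation of mass: C = (70.10·0.1900 + 9.770·7.300) / 79.87 = 84.64/79.87 = 1.060 mg/L; combined flow 79.87 m³/s.
Half-life 121 h → k = ln 2 / 121 = 0.005728 h⁻¹ = 0.1375 d⁻¹.
Applying C = C₀e^(−kt): 1.060 × 0.8616 = 0.9131 mg/L.
Second outfall: C = (79.87·0.9131 + 12.50·2.230)/92.37 = 1.091 mg/L.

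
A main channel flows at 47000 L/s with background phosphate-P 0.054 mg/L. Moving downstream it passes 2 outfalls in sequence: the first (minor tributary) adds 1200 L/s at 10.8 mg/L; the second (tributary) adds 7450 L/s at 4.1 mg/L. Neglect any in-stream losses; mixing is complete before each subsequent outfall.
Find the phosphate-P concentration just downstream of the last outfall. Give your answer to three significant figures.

0.827 mg/L

Outfall 1: combined Q = 48200 L/s; C = (47000·0.05400 + 1200·10.80)/48200 = 0.3215 mg/L.
Outfall 2: combined Q = 55650 L/s; C = (48200·0.3215 + 7450·4.100)/55650 = 0.8274 mg/L.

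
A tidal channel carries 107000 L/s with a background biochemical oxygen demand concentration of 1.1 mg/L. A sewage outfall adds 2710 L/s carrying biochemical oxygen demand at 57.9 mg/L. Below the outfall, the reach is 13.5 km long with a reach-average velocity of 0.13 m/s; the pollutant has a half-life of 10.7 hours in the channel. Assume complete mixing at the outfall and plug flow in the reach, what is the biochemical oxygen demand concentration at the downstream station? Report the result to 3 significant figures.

0.386 mg/L

After mixing, C = (107000·1.100 + 2710·57.90) / 109700 = 274600/109700 = 2.503 mg/L.
Travel time t = 13.5·1000 / 0.13 = 103800 s = 28.85 h.
Half-life 10.7 h → k = ln 2 / 10.7 = 0.06478 h⁻¹ = 1.555 d⁻¹.
Applying C = C₀e^(−kt): 2.503 × 0.1543 = 0.3863 mg/L.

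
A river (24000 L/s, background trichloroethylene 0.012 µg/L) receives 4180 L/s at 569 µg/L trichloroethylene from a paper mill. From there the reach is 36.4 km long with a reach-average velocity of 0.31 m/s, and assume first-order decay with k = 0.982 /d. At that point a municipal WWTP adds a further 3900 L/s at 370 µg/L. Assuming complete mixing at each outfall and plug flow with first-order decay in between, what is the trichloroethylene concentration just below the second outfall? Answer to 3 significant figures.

Mixed concentration C = ΣQC/ΣQ = (24000·0.01200 + 4180·569.0) / 28180 = 2379000/28180 = 84.41 µg/L; combined flow 28180 L/s.
Travel time t = 36.4·1000 / 0.31 = 117400 s = 32.62 h.
First-order decay: C = 84.41·exp(−k·t) = 84.41·0.2633 = 22.22 µg/L.
At the second outfall, C = (28180·22.22 + 3900·370.0) / (28180 + 3900) = 64.50 µg/L.

64.5 µg/L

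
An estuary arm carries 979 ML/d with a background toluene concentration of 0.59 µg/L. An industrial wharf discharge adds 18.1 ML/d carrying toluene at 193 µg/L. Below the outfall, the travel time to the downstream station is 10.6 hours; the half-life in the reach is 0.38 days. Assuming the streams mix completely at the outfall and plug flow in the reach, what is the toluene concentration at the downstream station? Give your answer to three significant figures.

Conservation of mass: C = (979.0·0.5900 + 18.10·193.0) / 997.1 = 4071/997.1 = 4.083 µg/L.
Half-life 0.38 d → k = ln 2 / 0.38 = 1.824 d⁻¹.
Decay over the reach: 4.083·exp(−kt) = 4.083·0.4468 = 1.824 µg/L.

1.82 µg/L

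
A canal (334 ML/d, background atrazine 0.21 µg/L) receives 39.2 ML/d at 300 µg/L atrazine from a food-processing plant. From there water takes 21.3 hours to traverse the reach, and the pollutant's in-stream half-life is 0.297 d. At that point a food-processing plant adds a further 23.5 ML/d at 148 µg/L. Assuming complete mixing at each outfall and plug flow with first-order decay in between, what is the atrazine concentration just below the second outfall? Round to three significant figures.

Mass balance: C = (334.0·0.2100 + 39.20·300.0) / 373.2 = 11830/373.2 = 31.70 µg/L; combined flow 373.2 ML/d.
Half-life 0.297 d → k = ln 2 / 0.297 = 2.334 d⁻¹.
Applying C = C₀e^(−kt): 31.70 × 0.1260 = 3.995 µg/L.
Second outfall: C = (373.2·3.995 + 23.50·148.0)/396.7 = 12.53 µg/L.

12.5 µg/L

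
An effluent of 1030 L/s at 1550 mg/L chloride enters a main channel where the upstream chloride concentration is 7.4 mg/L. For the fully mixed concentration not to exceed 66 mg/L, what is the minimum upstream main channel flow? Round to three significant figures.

26100 L/s

Set C_mix = 66: (Q·7.400 + 1030·1550) / (Q + 1030) = 66
→ Q = 1030·(1550 − 66)/(66 − 7.400) = 26080 L/s.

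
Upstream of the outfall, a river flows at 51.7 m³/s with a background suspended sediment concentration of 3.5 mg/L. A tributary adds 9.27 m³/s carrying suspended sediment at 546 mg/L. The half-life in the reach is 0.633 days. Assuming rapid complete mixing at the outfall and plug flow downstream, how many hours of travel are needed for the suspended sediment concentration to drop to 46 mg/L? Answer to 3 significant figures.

Mass balance: C = (51.70·3.500 + 9.270·546.0) / 60.97 = 5242/60.97 = 85.98 mg/L.
Half-life 0.633 d → k = ln 2 / 0.633 = 1.095 d⁻¹.
85.98·exp(−k·t) = 46 → t = ln(85.98/46)/k = 49350 s = 13.71 h.

13.7 h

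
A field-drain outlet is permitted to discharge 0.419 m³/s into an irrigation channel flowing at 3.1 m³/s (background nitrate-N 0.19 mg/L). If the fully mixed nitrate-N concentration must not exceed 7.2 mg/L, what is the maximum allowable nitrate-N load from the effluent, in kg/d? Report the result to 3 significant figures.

2140 kg/d

Mass balance at the limit: 3.100·0.1900 + 0.4190·Cₑ = 3.519·7.2 → Cₑ = 59.06 mg/L.
Load = 0.4190 m³/s × 59.06 g/m³ × 86 400 s/d = 2138 kg/d.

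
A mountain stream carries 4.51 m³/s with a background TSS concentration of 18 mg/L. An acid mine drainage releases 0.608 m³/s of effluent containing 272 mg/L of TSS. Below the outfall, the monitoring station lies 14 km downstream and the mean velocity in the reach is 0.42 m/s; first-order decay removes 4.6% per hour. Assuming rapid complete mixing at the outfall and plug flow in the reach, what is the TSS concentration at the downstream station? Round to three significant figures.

31.1 mg/L

Conservation of mass: C = (4.510·18.00 + 0.6080·272.0) / 5.118 = 246.6/5.118 = 48.17 mg/L.
Travel time t = 14·1000 / 0.42 = 33330 s = 9.259 h.
4.6%/h lost → k = −ln(1 − 0.046) = 0.04709 h⁻¹.
First-order decay: C = 48.17·exp(−k·t) = 48.17·0.6466 = 31.15 mg/L.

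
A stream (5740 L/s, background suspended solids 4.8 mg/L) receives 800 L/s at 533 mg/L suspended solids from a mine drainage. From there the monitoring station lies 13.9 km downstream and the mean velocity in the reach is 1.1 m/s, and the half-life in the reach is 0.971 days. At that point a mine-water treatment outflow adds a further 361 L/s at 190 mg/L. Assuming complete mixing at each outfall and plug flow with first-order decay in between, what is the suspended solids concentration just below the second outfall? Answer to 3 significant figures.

Mixed concentration C = ΣQC/ΣQ = (5740·4.800 + 800.0·533.0) / 6540 = 454000/6540 = 69.41 mg/L; combined flow 6540 L/s.
Travel time t = 13.9·1000 / 1.1 = 12640 s = 3.510 h.
Half-life 0.971 d → k = ln 2 / 0.971 = 0.7138 d⁻¹.
Applying C = C₀e^(−kt): 69.41 × 0.9009 = 62.53 mg/L.
Second outfall: C = (6540·62.53 + 361.0·190.0)/6901 = 69.20 mg/L.

69.2 mg/L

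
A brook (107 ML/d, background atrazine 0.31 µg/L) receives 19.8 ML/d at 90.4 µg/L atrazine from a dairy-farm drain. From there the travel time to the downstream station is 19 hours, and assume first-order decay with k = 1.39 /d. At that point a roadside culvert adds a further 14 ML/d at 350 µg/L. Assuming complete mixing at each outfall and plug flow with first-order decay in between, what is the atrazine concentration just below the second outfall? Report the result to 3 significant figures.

Mixed concentration C = ΣQC/ΣQ = (107.0·0.3100 + 19.80·90.40) / 126.8 = 1823/126.8 = 14.38 µg/L; combined flow 126.8 ML/d.
After decay, C = 14.38 × e^(−kt) = 14.38 × 0.3327 = 4.784 µg/L.
Second outfall: C = (126.8·4.784 + 14.00·350.0)/140.8 = 39.11 µg/L.

39.1 µg/L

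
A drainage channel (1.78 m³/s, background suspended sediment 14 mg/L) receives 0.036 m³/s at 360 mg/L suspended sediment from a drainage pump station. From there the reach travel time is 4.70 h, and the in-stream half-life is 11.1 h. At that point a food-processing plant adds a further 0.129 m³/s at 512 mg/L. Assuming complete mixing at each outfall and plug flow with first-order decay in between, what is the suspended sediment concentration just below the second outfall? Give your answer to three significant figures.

48.5 mg/L

Mixed concentration C = ΣQC/ΣQ = (1.780·14.00 + 0.03600·360.0) / 1.816 = 37.88/1.816 = 20.86 mg/L; combined flow 1.816 m³/s.
Half-life 11.1 h → k = ln 2 / 11.1 = 0.06245 h⁻¹ = 1.499 d⁻¹.
Decay over the reach: 20.86·exp(−kt) = 20.86·0.7457 = 15.55 mg/L.
At the second outfall, C = (1.816·15.55 + 0.1290·512.0) / (1.816 + 0.1290) = 48.48 mg/L.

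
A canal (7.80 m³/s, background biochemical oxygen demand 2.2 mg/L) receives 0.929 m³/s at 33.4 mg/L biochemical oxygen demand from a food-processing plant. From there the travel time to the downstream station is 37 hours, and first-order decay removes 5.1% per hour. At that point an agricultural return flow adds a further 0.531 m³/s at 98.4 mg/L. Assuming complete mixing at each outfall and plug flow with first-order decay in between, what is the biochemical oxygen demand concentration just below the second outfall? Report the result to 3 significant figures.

Mass balance: C = (7.800·2.200 + 0.9290·33.40) / 8.729 = 48.19/8.729 = 5.521 mg/L; combined flow 8.729 m³/s.
5.1%/h lost → k = −ln(1 − 0.051) = 0.05235 h⁻¹.
After decay, C = 5.521 × e^(−kt) = 5.521 × 0.1442 = 0.7958 mg/L.
Second outfall: C = (8.729·0.7958 + 0.5310·98.40)/9.260 = 6.393 mg/L.

6.39 mg/L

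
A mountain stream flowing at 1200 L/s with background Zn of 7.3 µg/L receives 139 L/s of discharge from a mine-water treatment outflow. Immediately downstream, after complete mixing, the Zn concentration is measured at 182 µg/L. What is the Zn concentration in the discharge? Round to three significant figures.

Mass balance: 1200·7.300 + 139.0·Cₑ = 1339·182.0
→ Cₑ = (1339·182.0 − 1200·7.300) / 139.0 = 1690 µg/L.

1690 µg/L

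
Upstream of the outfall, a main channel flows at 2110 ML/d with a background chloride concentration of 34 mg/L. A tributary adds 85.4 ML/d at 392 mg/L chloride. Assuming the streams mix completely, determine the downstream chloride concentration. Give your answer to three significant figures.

47.9 mg/L

Mass balance: C = (2110·34.00 + 85.40·392.0) / 2195 = 105200/2195 = 47.93 mg/L.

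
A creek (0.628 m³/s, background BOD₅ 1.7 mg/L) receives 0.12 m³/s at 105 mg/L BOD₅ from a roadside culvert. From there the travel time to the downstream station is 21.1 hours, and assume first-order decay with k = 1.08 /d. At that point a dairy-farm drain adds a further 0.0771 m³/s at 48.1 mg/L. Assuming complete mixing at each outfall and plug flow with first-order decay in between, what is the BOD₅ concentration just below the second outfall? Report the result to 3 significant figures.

Mixed concentration C = ΣQC/ΣQ = (0.6280·1.700 + 0.1200·105.0) / 0.7480 = 13.67/0.7480 = 18.27 mg/L; combined flow 0.7480 m³/s.
Applying C = C₀e^(−kt): 18.27 × 0.3869 = 7.070 mg/L.
Second outfall: C = (0.7480·7.070 + 0.07710·48.10)/0.8251 = 10.90 mg/L.

10.9 mg/L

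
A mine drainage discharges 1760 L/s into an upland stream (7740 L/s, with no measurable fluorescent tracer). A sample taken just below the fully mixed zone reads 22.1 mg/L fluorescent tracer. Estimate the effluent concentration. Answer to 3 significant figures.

Mass balance: 7740·0 + 1760·Cₑ = 9500·22.10
→ Cₑ = (9500·22.10 − 7740·0) / 1760 = 119.3 mg/L.

119 mg/L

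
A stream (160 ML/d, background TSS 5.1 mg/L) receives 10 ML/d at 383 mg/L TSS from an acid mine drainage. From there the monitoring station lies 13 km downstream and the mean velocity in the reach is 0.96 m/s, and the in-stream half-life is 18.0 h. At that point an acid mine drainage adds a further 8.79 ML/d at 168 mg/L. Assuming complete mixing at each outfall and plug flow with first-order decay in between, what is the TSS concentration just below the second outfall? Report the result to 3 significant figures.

Flow-weighted average: C = (160.0·5.100 + 10.00·383.0) / 170.0 = 4646/170.0 = 27.33 mg/L; combined flow 170.0 ML/d.
Travel time t = 13·1000 / 0.96 = 13540 s = 3.762 h.
Half-life 18.0 h → k = ln 2 / 18.0 = 0.03851 h⁻¹ = 0.9242 d⁻¹.
After decay, C = 27.33 × e^(−kt) = 27.33 × 0.8652 = 23.64 mg/L.
Second outfall: C = (170.0·23.64 + 8.790·168.0)/178.8 = 30.74 mg/L.

30.7 mg/L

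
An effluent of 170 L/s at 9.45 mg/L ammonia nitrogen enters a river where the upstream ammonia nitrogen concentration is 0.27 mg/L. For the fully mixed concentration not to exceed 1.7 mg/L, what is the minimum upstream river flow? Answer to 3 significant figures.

Set C_mix = 1.7: (Q·0.2700 + 170.0·9.450) / (Q + 170.0) = 1.7
→ Q = 170.0·(9.450 − 1.7)/(1.7 − 0.2700) = 921.3 L/s.

921 L/s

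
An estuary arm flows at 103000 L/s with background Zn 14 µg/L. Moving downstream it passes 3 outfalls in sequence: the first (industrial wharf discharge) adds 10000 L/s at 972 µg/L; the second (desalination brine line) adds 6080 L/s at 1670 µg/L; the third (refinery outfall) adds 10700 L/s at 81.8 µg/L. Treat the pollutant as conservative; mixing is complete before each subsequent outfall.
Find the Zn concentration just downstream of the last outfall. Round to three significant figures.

Outfall 1: combined Q = 113000 L/s; C = (103000·14.00 + 10000·972.0)/113000 = 98.78 µg/L.
Outfall 2: combined Q = 119100 L/s; C = (113000·98.78 + 6080·1670)/119100 = 179.0 µg/L.
Outfall 3: combined Q = 129800 L/s; C = (119100·179.0 + 10700·81.80)/129800 = 171.0 µg/L.

171 µg/L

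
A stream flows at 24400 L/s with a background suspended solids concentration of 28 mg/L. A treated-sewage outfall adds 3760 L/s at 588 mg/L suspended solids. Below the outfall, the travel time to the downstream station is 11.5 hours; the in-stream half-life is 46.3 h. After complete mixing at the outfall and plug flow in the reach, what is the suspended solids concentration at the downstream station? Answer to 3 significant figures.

Flow-weighted average: C = (24400·28.00 + 3760·588.0) / 28160 = 2894000/28160 = 102.8 mg/L.
Half-life 46.3 h → k = ln 2 / 46.3 = 0.01497 h⁻¹ = 0.3593 d⁻¹.
Decay over the reach: 102.8·exp(−kt) = 102.8·0.8418 = 86.52 mg/L.

86.5 mg/L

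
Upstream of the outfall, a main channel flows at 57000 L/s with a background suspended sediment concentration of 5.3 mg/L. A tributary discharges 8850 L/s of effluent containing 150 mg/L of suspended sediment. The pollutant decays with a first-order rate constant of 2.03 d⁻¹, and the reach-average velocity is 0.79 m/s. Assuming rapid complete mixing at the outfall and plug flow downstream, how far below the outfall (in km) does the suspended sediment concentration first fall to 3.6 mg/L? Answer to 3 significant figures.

64.8 km

Mass balance: C = (57000·5.300 + 8850·150.0) / 65850 = 1630000/65850 = 24.75 mg/L.
Set 24.75·exp(−k·t) = 3.6 → t = ln(24.75/3.6)/k = 82050 s = 22.79 h.
Distance = v·t = 0.79·82050 = 64820 m = 64.82 km.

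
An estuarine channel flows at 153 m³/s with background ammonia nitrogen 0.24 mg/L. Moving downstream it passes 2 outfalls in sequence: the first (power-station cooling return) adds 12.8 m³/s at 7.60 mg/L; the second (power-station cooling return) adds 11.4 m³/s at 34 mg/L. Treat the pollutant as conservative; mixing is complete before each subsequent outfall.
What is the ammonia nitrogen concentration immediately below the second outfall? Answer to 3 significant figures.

2.94 mg/L

Below outfall 1: Q → 165.8 m³/s, C = (153.0·0.2400 + 12.80·7.600)/165.8 = 0.8082 mg/L.
Below outfall 2: Q → 177.2 m³/s, C = (165.8·0.8082 + 11.40·34.00)/177.2 = 2.944 mg/L.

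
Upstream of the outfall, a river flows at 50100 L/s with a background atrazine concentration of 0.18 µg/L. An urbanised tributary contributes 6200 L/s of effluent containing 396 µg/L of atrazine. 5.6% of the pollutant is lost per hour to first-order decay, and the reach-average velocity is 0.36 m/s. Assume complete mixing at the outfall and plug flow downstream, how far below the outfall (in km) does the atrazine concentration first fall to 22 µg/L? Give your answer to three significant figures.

Mass balance: C = (50100·0.1800 + 6200·396.0) / 56300 = 2464000/56300 = 43.77 µg/L.
5.6%/h lost → k = −ln(1 − 0.056) = 0.05763 h⁻¹.
Set 43.77·exp(−k·t) = 22 → t = ln(43.77/22)/k = 42970 s = 11.94 h.
Distance = v·t = 0.36·42970 = 15470 m = 15.47 km.

15.5 km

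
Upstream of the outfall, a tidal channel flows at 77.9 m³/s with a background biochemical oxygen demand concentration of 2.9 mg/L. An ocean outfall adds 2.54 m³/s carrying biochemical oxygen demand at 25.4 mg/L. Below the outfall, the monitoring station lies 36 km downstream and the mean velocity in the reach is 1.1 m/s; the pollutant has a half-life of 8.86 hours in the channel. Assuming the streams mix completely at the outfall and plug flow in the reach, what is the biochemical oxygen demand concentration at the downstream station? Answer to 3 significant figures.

1.77 mg/L

Mixed concentration C = ΣQC/ΣQ = (77.90·2.900 + 2.540·25.40) / 80.44 = 290.4/80.44 = 3.610 mg/L.
Travel time t = 36·1000 / 1.1 = 32730 s = 9.091 h.
Half-life 8.86 h → k = ln 2 / 8.86 = 0.07823 h⁻¹ = 1.878 d⁻¹.
Applying C = C₀e^(−kt): 3.610 × 0.4910 = 1.773 mg/L.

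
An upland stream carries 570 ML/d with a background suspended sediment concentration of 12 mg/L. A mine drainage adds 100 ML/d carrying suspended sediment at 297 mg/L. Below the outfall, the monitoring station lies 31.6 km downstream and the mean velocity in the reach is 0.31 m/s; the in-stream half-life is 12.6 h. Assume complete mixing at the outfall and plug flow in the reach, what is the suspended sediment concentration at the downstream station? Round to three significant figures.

Mixed concentration C = ΣQC/ΣQ = (570.0·12.00 + 100.0·297.0) / 670.0 = 36540/670.0 = 54.54 mg/L.
Travel time t = 31.6·1000 / 0.31 = 101900 s = 28.32 h.
Half-life 12.6 h → k = ln 2 / 12.6 = 0.05501 h⁻¹ = 1.320 d⁻¹.
After decay, C = 54.54 × e^(−kt) = 54.54 × 0.2106 = 11.49 mg/L.

11.5 mg/L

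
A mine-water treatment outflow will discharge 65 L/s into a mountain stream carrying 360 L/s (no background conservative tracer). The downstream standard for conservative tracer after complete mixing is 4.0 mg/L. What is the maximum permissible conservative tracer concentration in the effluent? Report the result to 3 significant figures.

At the limit, (Qr·Cr + Qe·Cₑ)/(Qr + Qe) = 4.0:
Cₑ = (425.0·4.0 − 360.0·0) / 65.00 = 26.15 mg/L.

26.2 mg/L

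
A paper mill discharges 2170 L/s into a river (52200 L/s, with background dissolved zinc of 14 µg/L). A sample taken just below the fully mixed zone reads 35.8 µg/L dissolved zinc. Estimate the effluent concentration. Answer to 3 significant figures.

560 µg/L

Mass balance: 52200·14.00 + 2170·Cₑ = 54370·35.80
→ Cₑ = (54370·35.80 − 52200·14.00) / 2170 = 560.2 µg/L.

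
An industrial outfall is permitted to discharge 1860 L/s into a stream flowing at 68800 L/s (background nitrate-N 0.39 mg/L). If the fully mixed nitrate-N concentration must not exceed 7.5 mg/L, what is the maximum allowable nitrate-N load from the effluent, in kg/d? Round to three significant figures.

Mass balance at the limit: 68800·0.3900 + 1860·Cₑ = 70660·7.5 → Cₑ = 270.5 mg/L.
1860 L/s = 1.860 m³/s. Load = 1.860 m³/s × 270.5 g/m³ × 86 400 s/d = 43470 kg/d.

43500 kg/d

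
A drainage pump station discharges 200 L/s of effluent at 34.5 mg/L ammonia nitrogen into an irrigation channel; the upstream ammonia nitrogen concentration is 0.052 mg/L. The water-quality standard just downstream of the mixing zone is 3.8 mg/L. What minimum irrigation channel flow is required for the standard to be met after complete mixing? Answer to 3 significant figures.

Set C_mix = 3.8: (Q·0.05200 + 200.0·34.50) / (Q + 200.0) = 3.8
→ Q = 200.0·(34.50 − 3.8)/(3.8 − 0.05200) = 1638 L/s.

1640 L/s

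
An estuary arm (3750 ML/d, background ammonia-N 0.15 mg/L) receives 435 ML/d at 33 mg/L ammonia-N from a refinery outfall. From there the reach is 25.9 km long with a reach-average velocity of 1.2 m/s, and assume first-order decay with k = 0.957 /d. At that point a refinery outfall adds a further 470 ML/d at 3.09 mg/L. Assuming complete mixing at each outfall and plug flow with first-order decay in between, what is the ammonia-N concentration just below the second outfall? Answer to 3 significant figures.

2.84 mg/L

After mixing, C = (3750·0.1500 + 435.0·33.00) / 4185 = 14920/4185 = 3.565 mg/L; combined flow 4185 ML/d.
Travel time t = 25.9·1000 / 1.2 = 21580 s = 5.995 h.
Decay over the reach: 3.565·exp(−kt) = 3.565·0.7874 = 2.807 mg/L.
Second outfall: C = (4185·2.807 + 470.0·3.090)/4655 = 2.835 mg/L.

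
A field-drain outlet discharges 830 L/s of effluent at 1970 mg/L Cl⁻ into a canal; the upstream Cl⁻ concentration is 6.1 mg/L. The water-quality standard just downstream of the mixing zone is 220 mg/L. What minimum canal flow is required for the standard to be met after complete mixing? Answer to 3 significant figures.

6790 L/s

Set C_mix = 220: (Q·6.100 + 830.0·1970) / (Q + 830.0) = 220
→ Q = 830.0·(1970 − 220)/(220 − 6.100) = 6791 L/s.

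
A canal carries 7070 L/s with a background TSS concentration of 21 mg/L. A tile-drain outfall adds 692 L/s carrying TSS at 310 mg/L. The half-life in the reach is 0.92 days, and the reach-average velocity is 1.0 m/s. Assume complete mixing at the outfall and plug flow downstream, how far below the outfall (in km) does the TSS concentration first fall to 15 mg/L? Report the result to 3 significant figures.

Flow-weighted average: C = (7070·21.00 + 692.0·310.0) / 7762 = 363000/7762 = 46.77 mg/L.
Half-life 0.92 d → k = ln 2 / 0.92 = 0.7534 d⁻¹.
Set 46.77·exp(−k·t) = 15 → t = ln(46.77/15)/k = 130400 s = 36.22 h.
Distance = v·t = 1.0·130400 = 130400 m = 130.4 km.

130 km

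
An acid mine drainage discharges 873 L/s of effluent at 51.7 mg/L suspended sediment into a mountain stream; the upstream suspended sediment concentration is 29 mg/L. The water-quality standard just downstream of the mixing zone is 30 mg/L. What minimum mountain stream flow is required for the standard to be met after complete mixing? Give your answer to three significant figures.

Set C_mix = 30: (Q·29.00 + 873.0·51.70) / (Q + 873.0) = 30
→ Q = 873.0·(51.70 − 30)/(30 − 29.00) = 18940 L/s.

18900 L/s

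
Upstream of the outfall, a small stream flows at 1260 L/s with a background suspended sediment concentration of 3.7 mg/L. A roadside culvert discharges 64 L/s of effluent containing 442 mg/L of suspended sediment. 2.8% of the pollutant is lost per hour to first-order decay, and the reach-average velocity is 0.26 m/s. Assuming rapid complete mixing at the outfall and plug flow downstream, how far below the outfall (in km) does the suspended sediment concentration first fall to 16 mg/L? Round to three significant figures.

Mass balance: C = (1260·3.700 + 64.00·442.0) / 1324 = 32950/1324 = 24.89 mg/L.
2.8%/h lost → k = −ln(1 − 0.028) = 0.02840 h⁻¹.
Set 24.89·exp(−k·t) = 16 → t = ln(24.89/16)/k = 56000 s = 15.55 h.
Distance = v·t = 0.26·56000 = 14560 m = 14.56 km.

14.6 km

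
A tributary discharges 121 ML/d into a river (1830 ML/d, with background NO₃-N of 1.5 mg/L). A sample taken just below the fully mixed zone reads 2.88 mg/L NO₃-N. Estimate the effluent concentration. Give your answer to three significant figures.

Mass balance: 1830·1.500 + 121.0·Cₑ = 1951·2.880
→ Cₑ = (1951·2.880 − 1830·1.500) / 121.0 = 23.75 mg/L.

23.8 mg/L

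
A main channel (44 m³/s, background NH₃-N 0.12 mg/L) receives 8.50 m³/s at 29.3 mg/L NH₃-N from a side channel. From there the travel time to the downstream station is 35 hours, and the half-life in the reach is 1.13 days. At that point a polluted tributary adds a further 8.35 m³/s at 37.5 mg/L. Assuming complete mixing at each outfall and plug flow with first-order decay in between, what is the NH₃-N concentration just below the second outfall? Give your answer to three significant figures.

6.85 mg/L

Mass balance: C = (44.00·0.1200 + 8.500·29.30) / 52.50 = 254.3/52.50 = 4.844 mg/L; combined flow 52.50 m³/s.
Half-life 1.13 d → k = ln 2 / 1.13 = 0.6134 d⁻¹.
Decay over the reach: 4.844·exp(−kt) = 4.844·0.4088 = 1.980 mg/L.
Second outfall: C = (52.50·1.980 + 8.350·37.50)/60.85 = 6.854 mg/L.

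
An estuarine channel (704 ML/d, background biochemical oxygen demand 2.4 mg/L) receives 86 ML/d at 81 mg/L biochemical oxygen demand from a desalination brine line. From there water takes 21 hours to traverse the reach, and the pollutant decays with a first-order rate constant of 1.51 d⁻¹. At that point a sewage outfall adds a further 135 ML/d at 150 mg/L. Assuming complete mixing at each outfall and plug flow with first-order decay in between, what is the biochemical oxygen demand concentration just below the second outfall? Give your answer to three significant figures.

After mixing, C = (704.0·2.400 + 86.00·81.00) / 790.0 = 8656/790.0 = 10.96 mg/L; combined flow 790.0 ML/d.
After decay, C = 10.96 × e^(−kt) = 10.96 × 0.2668 = 2.923 mg/L.
Second outfall: C = (790.0·2.923 + 135.0·150.0)/925.0 = 24.39 mg/L.

24.4 mg/L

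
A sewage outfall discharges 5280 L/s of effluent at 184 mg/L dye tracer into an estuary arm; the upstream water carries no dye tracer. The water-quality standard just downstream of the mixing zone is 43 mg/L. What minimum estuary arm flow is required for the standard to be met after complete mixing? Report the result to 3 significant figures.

Set C_mix = 43: (Q·0 + 5280·184.0) / (Q + 5280) = 43
→ Q = 5280·(184.0 − 43)/(43 − 0) = 17310 L/s.

17300 L/s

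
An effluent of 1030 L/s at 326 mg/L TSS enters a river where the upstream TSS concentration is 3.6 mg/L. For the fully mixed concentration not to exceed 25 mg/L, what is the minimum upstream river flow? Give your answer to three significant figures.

14500 L/s

Set C_mix = 25: (Q·3.600 + 1030·326.0) / (Q + 1030) = 25
→ Q = 1030·(326.0 − 25)/(25 − 3.600) = 14490 L/s.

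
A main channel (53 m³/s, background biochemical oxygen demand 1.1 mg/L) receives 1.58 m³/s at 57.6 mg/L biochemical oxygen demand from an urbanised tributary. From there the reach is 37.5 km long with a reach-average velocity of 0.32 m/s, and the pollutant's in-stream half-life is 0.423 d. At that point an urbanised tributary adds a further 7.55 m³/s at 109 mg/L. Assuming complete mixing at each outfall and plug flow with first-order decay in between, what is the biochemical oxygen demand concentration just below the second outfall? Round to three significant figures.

Mass balance: C = (53.00·1.100 + 1.580·57.60) / 54.58 = 149.3/54.58 = 2.736 mg/L; combined flow 54.58 m³/s.
Travel time t = 37.5·1000 / 0.32 = 117200 s = 32.55 h.
Half-life 0.423 d → k = ln 2 / 0.423 = 1.639 d⁻¹.
After decay, C = 2.736 × e^(−kt) = 2.736 × 0.1083 = 0.2964 mg/L.
At the second outfall, C = (54.58·0.2964 + 7.550·109.0) / (54.58 + 7.550) = 13.51 mg/L.

13.5 mg/L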